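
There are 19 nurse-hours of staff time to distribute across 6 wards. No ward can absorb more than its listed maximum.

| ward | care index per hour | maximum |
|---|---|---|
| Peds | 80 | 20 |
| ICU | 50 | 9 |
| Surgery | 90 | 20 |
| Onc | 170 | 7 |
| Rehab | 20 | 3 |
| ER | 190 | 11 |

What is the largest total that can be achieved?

Rank by care index per hour: ER 190 > Onc 170 > Surgery 90 > Peds 80 > ICU 50 > Rehab 20.
ER takes 11 to reach its cap of 11 ; 8 left.
Give Onc 7 to hit its cap of 7 ; 1 left.
Surgery: +1 (room for 20) → 1. Pool exhausted.
Total = 90×1 + 170×7 + 190×11 = 3370.

3370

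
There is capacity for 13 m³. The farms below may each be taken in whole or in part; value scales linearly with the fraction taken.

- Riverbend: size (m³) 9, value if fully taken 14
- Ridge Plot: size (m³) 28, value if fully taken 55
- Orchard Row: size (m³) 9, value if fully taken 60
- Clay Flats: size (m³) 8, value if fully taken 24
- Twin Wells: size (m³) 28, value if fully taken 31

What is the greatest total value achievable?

Best value per unit of size first: Orchard Row 60/9≈6.67, Clay Flats 24/8≈3, Ridge Plot 55/28≈1.96, Riverbend 14/9≈1.56, Twin Wells 31/28≈1.11.
Take all of Orchard Row (9 m³, value 60) → 4 m³ left.
Only 4 m³ remain; take 4/8 of Clay Flats for value 24×4/8 = 12.
Total value = 72.

72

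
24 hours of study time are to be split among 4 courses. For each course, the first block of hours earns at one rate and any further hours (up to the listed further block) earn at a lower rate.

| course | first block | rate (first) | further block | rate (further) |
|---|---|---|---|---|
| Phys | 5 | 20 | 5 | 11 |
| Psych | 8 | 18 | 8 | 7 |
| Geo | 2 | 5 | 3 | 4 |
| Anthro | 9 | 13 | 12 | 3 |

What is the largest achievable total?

Treat each block as its own option and order by rate: Phys/first 20 > Psych/first 18 > Anthro/first 13 > Phys/second 11 > Psych/second 7 > Geo/first 5 > Geo/second 4 > Anthro/second 3.
Phys/first (20): +5 → 19 left.
Psych/first (18): +8 → 11 left.
Anthro/first (13): +9 → 2 left.
Phys second at 11: only 2 left, fill 2.
Total = 20×5 + 18×8 + 13×9 + 11×2 = 383.

383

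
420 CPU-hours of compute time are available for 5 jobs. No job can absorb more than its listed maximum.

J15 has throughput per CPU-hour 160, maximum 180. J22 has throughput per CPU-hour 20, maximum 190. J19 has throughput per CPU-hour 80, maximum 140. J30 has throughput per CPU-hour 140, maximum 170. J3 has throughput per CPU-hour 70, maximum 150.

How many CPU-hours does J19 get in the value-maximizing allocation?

Rank by throughput per CPU-hour: J15 160 > J30 140 > J19 80 > J3 70 > J22 20.
J15 takes 180 to reach its cap of 180 ; 240 left.
Give J30 170 to hit its cap of 170 ; 70 left.
J19 has room for 140 but only 70 remain, so it gets 70.

70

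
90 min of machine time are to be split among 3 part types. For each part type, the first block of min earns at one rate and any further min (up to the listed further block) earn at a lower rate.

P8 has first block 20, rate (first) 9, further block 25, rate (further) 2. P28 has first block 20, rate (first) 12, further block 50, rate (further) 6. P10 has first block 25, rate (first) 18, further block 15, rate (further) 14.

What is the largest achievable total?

1140

Rank every tier by rate: P10/first 18 > P10/second 14 > P28/first 12 > P8/first 9 > P28/second 6 > P8/second 2.
P10 first at 18: fill all 25 → 65 left.
Fill P10 second block (15 at 14) → 50 left.
P28/first (12): +20 → 30 left.
P8/first (9): +20 → 10 left.
P28/second: +10 of 50 at 6; pool empty.
Total = 18×25 + 14×15 + 12×20 + 9×20 + 6×10 = 1140.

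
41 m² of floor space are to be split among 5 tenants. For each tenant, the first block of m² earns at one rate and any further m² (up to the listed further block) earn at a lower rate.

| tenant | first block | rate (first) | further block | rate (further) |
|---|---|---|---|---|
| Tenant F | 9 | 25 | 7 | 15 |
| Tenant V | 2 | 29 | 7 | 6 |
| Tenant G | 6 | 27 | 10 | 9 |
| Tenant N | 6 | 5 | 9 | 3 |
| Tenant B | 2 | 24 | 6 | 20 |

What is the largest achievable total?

Rank every tier by rate: Tenant V/first 29 > Tenant G/first 27 > Tenant F/first 25 > Tenant B/first 24 > Tenant B/second 20 > Tenant F/second 15 > Tenant G/second 9 > Tenant V/second 6 > Tenant N/first 5 > Tenant N/second 3.
Tenant V first at 29: fill all 2 → 39 left.
Tenant G first at 27: fill all 6 → 33 left.
Fill Tenant F first block (9 at 25) → 24 left.
Tenant B first at 24: fill all 2 → 22 left.
Fill Tenant B second block (6 at 20) → 16 left.
Fill Tenant F second block (7 at 15) → 9 left.
9 remain; put them into Tenant G second at 9.
Total = 29×2 + 27×6 + 25×9 + 24×2 + 20×6 + 15×7 + 9×9 = 799.

799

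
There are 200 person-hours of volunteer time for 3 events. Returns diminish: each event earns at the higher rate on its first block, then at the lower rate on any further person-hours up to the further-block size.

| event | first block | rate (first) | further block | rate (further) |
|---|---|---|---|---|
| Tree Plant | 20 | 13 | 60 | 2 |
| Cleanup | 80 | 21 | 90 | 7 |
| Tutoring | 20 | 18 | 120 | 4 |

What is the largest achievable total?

Rank every tier by rate: Cleanup/tier1 21 > Tutoring/tier1 18 > Tree Plant/tier1 13 > Cleanup/tier2 7 > Tutoring/tier2 4 > Tree Plant/tier2 2.
Cleanup tier1 at 21: fill all 80 — 120 left.
Tutoring tier1 at 18: fill all 20 — 100 left.
Tree Plant tier1 at 13: fill all 20 — 80 left.
Cleanup/tier2: +80 of 90 at 7; pool empty.
Total = 21×80 + 18×20 + 13×20 + 7×80 = 2860.

2860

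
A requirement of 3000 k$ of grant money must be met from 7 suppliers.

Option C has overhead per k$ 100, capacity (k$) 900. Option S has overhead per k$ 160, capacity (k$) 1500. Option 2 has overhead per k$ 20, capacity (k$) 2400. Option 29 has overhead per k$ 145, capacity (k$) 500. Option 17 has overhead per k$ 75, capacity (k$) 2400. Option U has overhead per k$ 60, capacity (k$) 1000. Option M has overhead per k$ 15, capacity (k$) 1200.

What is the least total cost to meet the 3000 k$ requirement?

Fill from the cheapest supplier first.
Option M at 15: take all 1200 k$ — 1800 still needed.
Option 2 (20): take the remaining 1800 — done.
Option U, Option 17, Option C, Option 29, Option S: unused.
Cost = 1200×15 + 1800×20 = 54000.

54000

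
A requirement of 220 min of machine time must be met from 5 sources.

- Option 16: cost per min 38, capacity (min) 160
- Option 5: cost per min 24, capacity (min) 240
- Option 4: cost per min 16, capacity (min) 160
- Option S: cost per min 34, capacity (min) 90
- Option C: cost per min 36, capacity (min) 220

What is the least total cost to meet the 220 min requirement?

Fill from the cheapest source first.
Option 4 at 16: take all 160 min → 60 still needed.
Take 60 from Option 5 at 24 to finish.
Option S, Option C, Option 16: unused.
Cost = 160×16 + 60×24 = 4000.

4000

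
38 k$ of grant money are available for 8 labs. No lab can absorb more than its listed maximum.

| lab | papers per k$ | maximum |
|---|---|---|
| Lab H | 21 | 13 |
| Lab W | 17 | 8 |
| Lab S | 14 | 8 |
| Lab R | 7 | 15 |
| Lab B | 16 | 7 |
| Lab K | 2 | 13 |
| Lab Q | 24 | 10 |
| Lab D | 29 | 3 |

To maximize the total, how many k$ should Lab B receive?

Order the labs by papers per k$: Lab D 29 > Lab Q 24 > Lab H 21 > Lab W 17 > Lab B 16 > Lab S 14 > Lab R 7 > Lab K 2.
Give Lab D 3 to hit its cap of 3 — 35 left.
Lab Q takes 10 to reach its cap of 10 — 25 left.
Lab H takes 13 to reach its cap of 13 — 12 left.
Lab W takes 8 to reach its cap of 8 — 4 left.
Lab B: +4 (room for 7) → 4. Pool exhausted.

4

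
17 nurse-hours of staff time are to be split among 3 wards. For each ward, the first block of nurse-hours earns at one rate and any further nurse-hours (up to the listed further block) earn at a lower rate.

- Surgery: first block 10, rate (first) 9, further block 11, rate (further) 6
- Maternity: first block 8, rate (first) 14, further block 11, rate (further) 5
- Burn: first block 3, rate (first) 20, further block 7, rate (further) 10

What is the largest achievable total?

232

Rank every tier by rate: Burn/tier1 20 > Maternity/tier1 14 > Burn/tier2 10 > Surgery/tier1 9 > Surgery/tier2 6 > Maternity/tier2 5.
Burn tier1 at 20: fill all 3 — 14 left.
Fill Maternity tier1 block (8 at 14) — 6 left.
Burn/tier2: +6 of 7 at 10; pool empty.
Total = 20×3 + 14×8 + 10×6 = 232.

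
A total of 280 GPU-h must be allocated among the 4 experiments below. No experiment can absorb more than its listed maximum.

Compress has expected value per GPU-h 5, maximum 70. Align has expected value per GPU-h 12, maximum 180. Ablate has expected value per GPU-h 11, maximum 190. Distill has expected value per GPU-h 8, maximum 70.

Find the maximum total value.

Highest expected value per GPU-h first: Align 12 > Ablate 11 > Distill 8 > Compress 5.
Align takes 180 to reach its cap of 180 → 100 left.
Ablate: +100 (room for 190) → 100. Pool exhausted.
Total = 12×180 + 11×100 = 3260.

3260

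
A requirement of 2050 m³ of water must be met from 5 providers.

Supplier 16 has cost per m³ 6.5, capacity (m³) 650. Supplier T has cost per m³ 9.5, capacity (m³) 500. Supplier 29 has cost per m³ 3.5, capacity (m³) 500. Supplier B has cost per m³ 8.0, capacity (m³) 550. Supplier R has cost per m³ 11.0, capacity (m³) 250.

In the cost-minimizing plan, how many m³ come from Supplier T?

Use providers in increasing cost order.
Supplier 29 at 3.5: take all 500 m³ — 1550 still needed.
Supplier 16 at 6.5: take all 650 m³ — 900 still needed.
Supplier B at 8.0: take all 550 m³ — 350 still needed.
Take 350 from Supplier T at 9.5 to finish.
Supplier R: unused.

350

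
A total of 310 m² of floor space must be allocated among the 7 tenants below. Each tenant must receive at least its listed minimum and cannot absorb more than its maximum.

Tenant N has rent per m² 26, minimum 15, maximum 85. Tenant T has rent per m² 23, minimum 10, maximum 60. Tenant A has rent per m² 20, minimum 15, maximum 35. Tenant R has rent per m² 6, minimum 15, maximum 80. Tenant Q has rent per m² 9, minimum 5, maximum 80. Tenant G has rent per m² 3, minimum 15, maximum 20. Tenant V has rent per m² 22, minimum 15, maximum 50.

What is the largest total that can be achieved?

5975

Meeting every minimum uses 15+10+15+15+5+15+15 = 90 m², leaving 220.
Rank by rent per m²: Tenant N 26 > Tenant T 23 > Tenant V 22 > Tenant A 20 > Tenant Q 9 > Tenant R 6 > Tenant G 3.
Give Tenant N 70 more to hit its cap of 85 → 150 left.
Tenant T: +50 to 60 (cap) → 100 left.
Tenant V: +35 to 50 (cap) → 65 left.
Tenant A takes 20 more to reach its cap of 35 → 45 left.
Tenant Q has room for 75 more but only 45 remain, so it gets 50.
Total = 26×85 + 23×60 + 20×35 + 6×15 + 9×50 + 3×15 + 22×50 = 5975.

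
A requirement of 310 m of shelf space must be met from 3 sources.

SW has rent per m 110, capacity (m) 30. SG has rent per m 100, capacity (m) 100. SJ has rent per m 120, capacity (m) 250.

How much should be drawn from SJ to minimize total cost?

180

Use sources in increasing cost order.
Take 100 from SG at 100 → need 210 more.
SW (110): use full 30 → 180 m to go.
SJ at 120: take 180 of its 250 → requirement met.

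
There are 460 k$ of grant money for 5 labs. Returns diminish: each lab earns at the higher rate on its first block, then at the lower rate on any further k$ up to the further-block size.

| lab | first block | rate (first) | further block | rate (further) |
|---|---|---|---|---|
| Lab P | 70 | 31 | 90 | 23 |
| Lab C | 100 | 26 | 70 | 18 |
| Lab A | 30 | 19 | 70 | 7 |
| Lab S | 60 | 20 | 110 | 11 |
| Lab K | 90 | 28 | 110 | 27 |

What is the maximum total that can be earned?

12330

Treat each block as its own option and order by rate: Lab P/tier1 31 > Lab K/tier1 28 > Lab K/tier2 27 > Lab C/tier1 26 > Lab P/tier2 23 > Lab S/tier1 20 > Lab A/tier1 19 > Lab C/tier2 18 > Lab S/tier2 11 > Lab A/tier2 7.
Fill Lab P tier1 block (70 at 31) → 390 left.
Lab K tier1 at 28: fill all 90 → 300 left.
Lab K tier2 at 27: fill all 110 → 190 left.
Lab C tier1 at 26: fill all 100 → 90 left.
Fill Lab P tier2 block (90 at 23) → 0 left.
Total = 31×70 + 28×90 + 27×110 + 26×100 + 23×90 = 12330.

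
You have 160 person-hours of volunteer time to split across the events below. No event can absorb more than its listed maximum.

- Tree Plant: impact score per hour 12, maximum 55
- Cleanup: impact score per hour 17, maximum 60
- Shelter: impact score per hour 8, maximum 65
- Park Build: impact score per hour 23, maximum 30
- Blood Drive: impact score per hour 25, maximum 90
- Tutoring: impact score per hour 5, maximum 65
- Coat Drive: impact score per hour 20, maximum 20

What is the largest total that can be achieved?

Rank by impact score per hour: Blood Drive 25 > Park Build 23 > Coat Drive 20 > Cleanup 17 > Tree Plant 12 > Shelter 8 > Tutoring 5.
Blood Drive: +90 to 90 (cap) ; 70 left.
Give Park Build 30 to hit its cap of 30 ; 40 left.
Coat Drive takes 20 to reach its cap of 20 ; 20 left.
Only 20 left; Cleanup takes them to reach 20.
Total = 17×20 + 23×30 + 25×90 + 20×20 = 3680.

3680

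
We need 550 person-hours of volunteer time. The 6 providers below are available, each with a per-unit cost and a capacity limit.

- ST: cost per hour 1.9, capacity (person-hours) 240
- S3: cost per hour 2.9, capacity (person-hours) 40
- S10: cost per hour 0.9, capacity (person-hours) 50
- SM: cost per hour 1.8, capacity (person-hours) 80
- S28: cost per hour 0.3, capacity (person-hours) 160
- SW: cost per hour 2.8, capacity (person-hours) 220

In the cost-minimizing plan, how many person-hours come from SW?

Cheapest first:
S28 (0.3): use full 160 — 390 person-hours to go.
S10 (0.9): use full 50 — 340 person-hours to go.
SM (1.8): use full 80 — 260 person-hours to go.
ST (1.9): use full 240 — 20 person-hours to go.
SW at 2.8: take 20 of its 220 — requirement met.
S3: unused.

20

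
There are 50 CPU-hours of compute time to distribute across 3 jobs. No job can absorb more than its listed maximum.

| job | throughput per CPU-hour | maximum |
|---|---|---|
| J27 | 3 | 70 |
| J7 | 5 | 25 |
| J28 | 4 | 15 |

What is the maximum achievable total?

Rank by throughput per CPU-hour: J7 5 > J28 4 > J27 3.
J7: +25 to 25 (cap) ; 25 left.
J28 takes 15 to reach its cap of 15 ; 10 left.
J27: +10 (room for 70) → 10. Pool exhausted.
Total = 3×10 + 5×25 + 4×15 = 215.

215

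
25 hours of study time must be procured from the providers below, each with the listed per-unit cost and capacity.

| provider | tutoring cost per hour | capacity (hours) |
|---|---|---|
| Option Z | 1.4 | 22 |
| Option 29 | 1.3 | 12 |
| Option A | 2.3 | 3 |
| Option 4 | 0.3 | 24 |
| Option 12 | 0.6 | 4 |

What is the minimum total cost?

Cheapest first:
Option 4 (0.3): use full 24 ; 1 hours to go.
Option 12 (0.6): take the remaining 1 ; done.
Option 29, Option Z, Option A: unused.
Cost = 24×0.3 + 1×0.6 = 7.8.

7.8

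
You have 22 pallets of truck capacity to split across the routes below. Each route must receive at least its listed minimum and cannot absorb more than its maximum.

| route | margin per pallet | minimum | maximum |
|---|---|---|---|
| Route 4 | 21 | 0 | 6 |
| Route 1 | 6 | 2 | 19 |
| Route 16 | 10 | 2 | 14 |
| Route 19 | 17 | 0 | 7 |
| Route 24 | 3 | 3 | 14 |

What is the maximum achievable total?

306

Meeting every minimum uses 0+2+2+0+3 = 7 pallets, leaving 15.
Rank by margin per pallet: Route 4 21 > Route 19 17 > Route 16 10 > Route 1 6 > Route 24 3.
Give Route 4 6 more to hit its cap of 6 ; 9 left.
Route 19: +7 to 7 (cap) ; 2 left.
Route 16 has room for 12 more but only 2 remain, so it gets 4.
Total = 21×6 + 6×2 + 10×4 + 17×7 + 3×3 = 306.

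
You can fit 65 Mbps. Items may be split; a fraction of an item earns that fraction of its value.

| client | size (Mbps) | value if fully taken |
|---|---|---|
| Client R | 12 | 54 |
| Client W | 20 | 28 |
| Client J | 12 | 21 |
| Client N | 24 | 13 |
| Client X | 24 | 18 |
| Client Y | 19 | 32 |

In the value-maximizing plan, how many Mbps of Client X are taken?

Rank by value-to-size ratio: Client R 54/12≈4.5, Client J 21/12≈1.75, Client Y 32/19≈1.68, Client W 28/20≈1.4, Client X 18/24≈0.75, Client N 13/24≈0.542.
All 12 Mbps of Client R fit (value 54) ; 53 remain.
Client J: take in full, 12 Mbps for value 21 ; 41 left.
Client Y: take in full, 19 Mbps for value 32 ; 22 left.
All 20 Mbps of Client W fit (value 28) ; 2 remain.
2 Mbps left: a 2/24 share of Client X gives 18×2/24 = 1.5.

2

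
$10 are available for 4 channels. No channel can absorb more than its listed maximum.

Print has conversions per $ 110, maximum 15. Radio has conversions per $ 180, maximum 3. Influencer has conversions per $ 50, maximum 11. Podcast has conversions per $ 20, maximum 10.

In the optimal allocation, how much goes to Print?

Rank by conversions per $: Radio 180 > Print 110 > Influencer 50 > Podcast 20.
Radio takes 3 to reach its cap of 3 — 7 left.
Print has room for 15 but only 7 remain, so it gets 7.

7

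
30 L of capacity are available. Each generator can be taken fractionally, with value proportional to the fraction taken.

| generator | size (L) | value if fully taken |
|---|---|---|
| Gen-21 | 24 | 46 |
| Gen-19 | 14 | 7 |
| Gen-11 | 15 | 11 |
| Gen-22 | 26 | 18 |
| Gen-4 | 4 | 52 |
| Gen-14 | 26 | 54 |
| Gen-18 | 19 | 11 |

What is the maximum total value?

Rank by value-to-size ratio: Gen-4 52/4≈13, Gen-14 54/26≈2.08, Gen-21 46/24≈1.92, Gen-11 11/15≈0.733, Gen-22 18/26≈0.692, Gen-18 11/19≈0.579, Gen-19 7/14≈0.5.
Gen-4: take in full, 4 L for value 52 ; 26 left.
Take all of Gen-14 (26 L, value 54) ; 0 L left.
Total value = 106.

106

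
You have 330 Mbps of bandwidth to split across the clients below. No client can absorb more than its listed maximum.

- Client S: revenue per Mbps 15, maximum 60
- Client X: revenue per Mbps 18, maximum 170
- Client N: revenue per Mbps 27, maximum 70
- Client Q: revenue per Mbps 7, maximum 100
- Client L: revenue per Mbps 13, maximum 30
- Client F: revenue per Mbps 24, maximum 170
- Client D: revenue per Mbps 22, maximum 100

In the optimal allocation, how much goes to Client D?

Order the clients by revenue per Mbps: Client N 27 > Client F 24 > Client D 22 > Client X 18 > Client S 15 > Client L 13 > Client Q 7.
Client N: +70 to 70 (cap) → 260 left.
Client F: +170 to 170 (cap) → 90 left.
Client D: +90 (room for 100) → 90. Pool exhausted.

90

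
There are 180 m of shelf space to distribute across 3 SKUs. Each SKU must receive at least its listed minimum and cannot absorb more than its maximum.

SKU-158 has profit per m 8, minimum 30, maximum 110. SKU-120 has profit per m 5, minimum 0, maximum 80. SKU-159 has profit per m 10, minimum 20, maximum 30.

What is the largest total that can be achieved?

1380

Meeting every minimum uses 30+0+20 = 50 m, leaving 130.
Order the SKUs by profit per m: SKU-159 10 > SKU-158 8 > SKU-120 5.
SKU-159: +10 to 30 (cap) ; 120 left.
SKU-158 takes 80 more to reach its cap of 110 ; 40 left.
SKU-120 has room for 80 more but only 40 remain, so it gets 40.
Total = 8×110 + 5×40 + 10×30 = 1380.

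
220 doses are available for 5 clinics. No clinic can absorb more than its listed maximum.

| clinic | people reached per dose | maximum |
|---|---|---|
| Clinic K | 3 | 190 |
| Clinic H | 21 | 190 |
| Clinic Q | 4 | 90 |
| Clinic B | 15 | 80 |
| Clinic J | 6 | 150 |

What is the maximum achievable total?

Highest people reached per dose first: Clinic H 21 > Clinic B 15 > Clinic J 6 > Clinic Q 4 > Clinic K 3.
Give Clinic H 190 to hit its cap of 190 → 30 left.
Only 30 left; Clinic B takes them to reach 30.
Total = 21×190 + 15×30 = 4440.

4440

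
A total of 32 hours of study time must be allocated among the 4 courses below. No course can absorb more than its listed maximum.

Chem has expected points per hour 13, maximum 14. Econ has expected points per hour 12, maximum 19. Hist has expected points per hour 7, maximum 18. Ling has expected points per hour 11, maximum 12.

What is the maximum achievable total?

Rank by expected points per hour: Chem 13 > Econ 12 > Ling 11 > Hist 7.
Give Chem 14 to hit its cap of 14 ; 18 left.
Only 18 left; Econ takes them to reach 18.
Total = 13×14 + 12×18 = 398.

398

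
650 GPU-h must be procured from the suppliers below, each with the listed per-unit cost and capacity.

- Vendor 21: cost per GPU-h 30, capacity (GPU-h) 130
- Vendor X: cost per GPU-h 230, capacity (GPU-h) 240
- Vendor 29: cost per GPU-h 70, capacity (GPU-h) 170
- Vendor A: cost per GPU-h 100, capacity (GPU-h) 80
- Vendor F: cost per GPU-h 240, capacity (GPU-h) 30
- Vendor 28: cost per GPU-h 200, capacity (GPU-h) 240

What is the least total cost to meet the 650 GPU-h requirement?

78700

Use suppliers in increasing cost order.
Vendor 21 at 30: take all 130 GPU-h — 520 still needed.
Take 170 from Vendor 29 at 70 — need 350 more.
Vendor A at 100: take all 80 GPU-h — 270 still needed.
Take 240 from Vendor 28 at 200 — need 30 more.
Vendor X (230): take the remaining 30 — done.
Vendor F: unused.
Cost = 130×30 + 170×70 + 80×100 + 240×200 + 30×230 = 78700.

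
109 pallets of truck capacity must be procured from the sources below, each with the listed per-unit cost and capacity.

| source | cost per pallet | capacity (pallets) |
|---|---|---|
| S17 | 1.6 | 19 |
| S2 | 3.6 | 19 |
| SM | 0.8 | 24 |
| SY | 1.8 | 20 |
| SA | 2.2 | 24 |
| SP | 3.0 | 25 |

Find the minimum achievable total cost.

204.4

Use sources in increasing cost order.
SM at 0.8: take all 24 pallets → 85 still needed.
S17 (1.6): use full 19 → 66 pallets to go.
Take 20 from SY at 1.8 → need 46 more.
Take 24 from SA at 2.2 → need 22 more.
SP (3.0): take the remaining 22 → done.
S2: unused.
Cost = 24×0.8 + 19×1.6 + 20×1.8 + 24×2.2 + 22×3.0 = 204.4.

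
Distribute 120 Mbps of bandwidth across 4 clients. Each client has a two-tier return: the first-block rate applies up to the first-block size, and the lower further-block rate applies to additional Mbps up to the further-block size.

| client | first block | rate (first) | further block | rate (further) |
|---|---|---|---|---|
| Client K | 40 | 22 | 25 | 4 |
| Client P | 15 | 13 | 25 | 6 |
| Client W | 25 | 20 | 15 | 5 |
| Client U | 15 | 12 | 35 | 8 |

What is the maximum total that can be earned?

Rank every tier by rate: Client K/T1 22 > Client W/T1 20 > Client P/T1 13 > Client U/T1 12 > Client U/T2 8 > Client P/T2 6 > Client W/T2 5 > Client K/T2 4.
Fill Client K T1 block (40 at 22) → 80 left.
Client W T1 at 20: fill all 25 → 55 left.
Client P/T1 (13): +15 → 40 left.
Fill Client U T1 block (15 at 12) → 25 left.
Client U T2 at 8: only 25 left, fill 25.
Total = 22×40 + 20×25 + 13×15 + 12×15 + 8×25 = 1955.

1955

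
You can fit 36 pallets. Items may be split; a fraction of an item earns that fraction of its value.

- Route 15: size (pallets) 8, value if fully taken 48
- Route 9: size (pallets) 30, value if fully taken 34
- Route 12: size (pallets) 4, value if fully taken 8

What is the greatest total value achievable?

83.2

Best value per unit of size first: Route 15 48/8≈6, Route 12 8/4≈2, Route 9 34/30≈1.13.
Route 15: take in full, 8 pallets for value 48 ; 28 left.
Route 12: take in full, 4 pallets for value 8 ; 24 left.
Fill the last 24 pallets with part of Route 9: 24/30 of it earns 27.2.
Total value = 83.2.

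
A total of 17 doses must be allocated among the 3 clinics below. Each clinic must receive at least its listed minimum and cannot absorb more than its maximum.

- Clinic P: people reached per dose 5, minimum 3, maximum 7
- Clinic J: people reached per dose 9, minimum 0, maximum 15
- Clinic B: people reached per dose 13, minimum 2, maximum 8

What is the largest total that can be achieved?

173

Meeting every minimum uses 3+0+2 = 5 doses, leaving 12.
Rank by people reached per dose: Clinic B 13 > Clinic J 9 > Clinic P 5.
Give Clinic B 6 more to hit its cap of 8 — 6 left.
Clinic J has room for 15 more but only 6 remain, so it gets 6.
Total = 5×3 + 9×6 + 13×8 = 173.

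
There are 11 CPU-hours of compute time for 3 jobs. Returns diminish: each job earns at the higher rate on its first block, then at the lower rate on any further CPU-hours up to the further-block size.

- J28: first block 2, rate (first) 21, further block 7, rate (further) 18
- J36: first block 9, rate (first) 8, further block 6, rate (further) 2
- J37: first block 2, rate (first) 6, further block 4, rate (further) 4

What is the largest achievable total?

184

Rank every tier by rate: J28/tier1 21 > J28/tier2 18 > J36/tier1 8 > J37/tier1 6 > J37/tier2 4 > J36/tier2 2.
J28/tier1 (21): +2 ; 9 left.
J28/tier2 (18): +7 ; 2 left.
J36/tier1: +2 of 9 at 8; pool empty.
Total = 21×2 + 18×7 + 8×2 = 184.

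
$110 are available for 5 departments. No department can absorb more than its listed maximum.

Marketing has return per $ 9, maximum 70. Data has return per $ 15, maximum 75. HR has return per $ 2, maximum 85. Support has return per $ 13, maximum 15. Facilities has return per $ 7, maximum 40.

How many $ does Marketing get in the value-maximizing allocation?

Order the departments by return per $: Data 15 > Support 13 > Marketing 9 > Facilities 7 > HR 2.
Data: +75 to 75 (cap) — 35 left.
Give Support 15 to hit its cap of 15 — 20 left.
Marketing has room for 70 but only 20 remain, so it gets 20.

20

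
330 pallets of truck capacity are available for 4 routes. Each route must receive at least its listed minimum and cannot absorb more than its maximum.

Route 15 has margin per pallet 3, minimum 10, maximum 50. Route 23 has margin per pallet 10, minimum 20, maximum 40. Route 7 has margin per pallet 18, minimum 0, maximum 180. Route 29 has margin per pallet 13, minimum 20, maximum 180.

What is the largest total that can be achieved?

Meeting every minimum uses 10+20+0+20 = 50 pallets, leaving 280.
Rank by margin per pallet: Route 7 18 > Route 29 13 > Route 23 10 > Route 15 3.
Give Route 7 180 more to hit its cap of 180 → 100 left.
Only 100 left; Route 29 takes them to reach 120.
Total = 3×10 + 10×20 + 18×180 + 13×120 = 5030.

5030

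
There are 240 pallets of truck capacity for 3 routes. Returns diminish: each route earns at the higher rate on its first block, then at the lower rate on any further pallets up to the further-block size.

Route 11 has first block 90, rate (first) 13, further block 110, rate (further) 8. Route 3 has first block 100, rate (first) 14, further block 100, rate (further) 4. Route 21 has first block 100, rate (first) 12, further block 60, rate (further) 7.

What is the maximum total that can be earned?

3170

Treat each block as its own option and order by rate: Route 3/tier1 14 > Route 11/tier1 13 > Route 21/tier1 12 > Route 11/tier2 8 > Route 21/tier2 7 > Route 3/tier2 4.
Route 3/tier1 (14): +100 → 140 left.
Route 11 tier1 at 13: fill all 90 → 50 left.
50 remain; put them into Route 21 tier1 at 12.
Total = 14×100 + 13×90 + 12×50 = 3170.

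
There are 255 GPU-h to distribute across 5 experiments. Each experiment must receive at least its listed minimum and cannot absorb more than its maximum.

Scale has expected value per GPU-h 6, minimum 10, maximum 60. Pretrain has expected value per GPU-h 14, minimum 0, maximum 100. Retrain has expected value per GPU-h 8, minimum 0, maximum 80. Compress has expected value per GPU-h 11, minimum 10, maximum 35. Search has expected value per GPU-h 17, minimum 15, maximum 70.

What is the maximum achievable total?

Meeting every minimum uses 10+0+0+10+15 = 35 GPU-h, leaving 220.
Order the experiments by expected value per GPU-h: Search 17 > Pretrain 14 > Compress 11 > Retrain 8 > Scale 6.
Search: +55 to 70 (cap) ; 165 left.
Pretrain: +100 to 100 (cap) ; 65 left.
Compress takes 25 more to reach its cap of 35 ; 40 left.
Only 40 left; Retrain takes them to reach 40.
Total = 6×10 + 14×100 + 8×40 + 11×35 + 17×70 = 3355.

3355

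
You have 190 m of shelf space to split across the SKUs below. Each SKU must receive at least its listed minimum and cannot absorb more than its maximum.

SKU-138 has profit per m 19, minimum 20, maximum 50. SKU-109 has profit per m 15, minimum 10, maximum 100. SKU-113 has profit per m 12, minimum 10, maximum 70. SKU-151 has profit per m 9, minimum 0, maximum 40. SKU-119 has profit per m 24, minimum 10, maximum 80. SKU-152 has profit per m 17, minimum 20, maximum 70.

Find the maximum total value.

Meeting every minimum uses 20+10+10+0+10+20 = 70 m, leaving 120.
Highest profit per m first: SKU-119 24 > SKU-138 19 > SKU-152 17 > SKU-109 15 > SKU-113 12 > SKU-151 9.
SKU-119: +70 to 80 (cap) — 50 left.
SKU-138: +30 to 50 (cap) — 20 left.
SKU-152 has room for 50 more but only 20 remain, so it gets 40.
Total = 19×50 + 15×10 + 12×10 + 24×80 + 17×40 = 3820.

3820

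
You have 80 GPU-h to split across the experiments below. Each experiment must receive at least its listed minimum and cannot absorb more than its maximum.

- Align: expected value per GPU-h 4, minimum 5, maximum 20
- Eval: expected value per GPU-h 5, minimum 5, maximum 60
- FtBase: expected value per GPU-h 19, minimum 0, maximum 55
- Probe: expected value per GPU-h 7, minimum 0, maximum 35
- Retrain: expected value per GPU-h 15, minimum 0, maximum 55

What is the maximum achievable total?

Meeting every minimum uses 5+5+0+0+0 = 10 GPU-h, leaving 70.
Highest expected value per GPU-h first: FtBase 19 > Retrain 15 > Probe 7 > Eval 5 > Align 4.
Give FtBase 55 more to hit its cap of 55 ; 15 left.
Retrain has room for 55 more but only 15 remain, so it gets 15.
Total = 4×5 + 5×5 + 19×55 + 15×15 = 1315.

1315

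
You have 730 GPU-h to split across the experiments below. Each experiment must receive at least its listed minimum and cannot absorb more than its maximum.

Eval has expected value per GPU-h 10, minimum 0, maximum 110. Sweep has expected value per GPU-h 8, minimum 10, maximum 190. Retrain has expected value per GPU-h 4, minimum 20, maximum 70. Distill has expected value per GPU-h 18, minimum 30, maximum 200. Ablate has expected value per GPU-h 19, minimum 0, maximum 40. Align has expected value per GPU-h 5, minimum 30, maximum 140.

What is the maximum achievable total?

7880

Meeting every minimum uses 0+10+20+30+0+30 = 90 GPU-h, leaving 640.
Rank by expected value per GPU-h: Ablate 19 > Distill 18 > Eval 10 > Sweep 8 > Align 5 > Retrain 4.
Ablate: +40 to 40 (cap) — 600 left.
Distill takes 170 more to reach its cap of 200 — 430 left.
Eval takes 110 more to reach its cap of 110 — 320 left.
Give Sweep 180 more to hit its cap of 190 — 140 left.
Give Align 110 more to hit its cap of 140 — 30 left.
Only 30 left; Retrain takes them to reach 50.
Total = 10×110 + 8×190 + 4×50 + 18×200 + 19×40 + 5×140 = 7880.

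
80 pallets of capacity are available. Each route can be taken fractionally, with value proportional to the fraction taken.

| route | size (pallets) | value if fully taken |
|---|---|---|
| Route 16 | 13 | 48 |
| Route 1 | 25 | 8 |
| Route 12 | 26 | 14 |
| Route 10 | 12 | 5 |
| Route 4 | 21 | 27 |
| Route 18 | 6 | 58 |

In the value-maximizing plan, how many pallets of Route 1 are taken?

2

Sort by value density: Route 18 58/6≈9.67, Route 16 48/13≈3.69, Route 4 27/21≈1.29, Route 12 14/26≈0.538, Route 10 5/12≈0.417, Route 1 8/25≈0.32.
All 6 pallets of Route 18 fit (value 58) ; 74 remain.
Take all of Route 16 (13 pallets, value 48) ; 61 pallets left.
Take all of Route 4 (21 pallets, value 27) ; 40 pallets left.
All 26 pallets of Route 12 fit (value 14) ; 14 remain.
Take all of Route 10 (12 pallets, value 5) ; 2 pallets left.
Fill the last 2 pallets with part of Route 1: 2/25 of it earns 0.64.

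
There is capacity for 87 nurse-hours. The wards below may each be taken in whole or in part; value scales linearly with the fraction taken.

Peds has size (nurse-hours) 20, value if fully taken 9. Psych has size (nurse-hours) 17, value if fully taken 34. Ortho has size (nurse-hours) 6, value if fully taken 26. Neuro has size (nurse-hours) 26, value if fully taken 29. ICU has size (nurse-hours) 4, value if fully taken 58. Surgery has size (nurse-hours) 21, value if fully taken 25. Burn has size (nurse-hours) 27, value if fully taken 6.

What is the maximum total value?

Rank by value-to-size ratio: ICU 58/4≈14.5, Ortho 26/6≈4.33, Psych 34/17≈2, Surgery 25/21≈1.19, Neuro 29/26≈1.12, Peds 9/20≈0.45, Burn 6/27≈0.222.
All 4 nurse-hours of ICU fit (value 58) → 83 remain.
Ortho: take in full, 6 nurse-hours for value 26 → 77 left.
Psych: take in full, 17 nurse-hours for value 34 → 60 left.
Surgery: take in full, 21 nurse-hours for value 25 → 39 left.
Neuro: take in full, 26 nurse-hours for value 29 → 13 left.
Only 13 nurse-hours remain; take 13/20 of Peds for value 9×13/20 = 5.85.
Total value = 177.85.

177.85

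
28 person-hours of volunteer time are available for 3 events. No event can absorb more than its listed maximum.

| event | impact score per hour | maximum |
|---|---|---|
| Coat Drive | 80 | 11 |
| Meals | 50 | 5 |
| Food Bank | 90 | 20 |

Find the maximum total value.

2440

Rank by impact score per hour: Food Bank 90 > Coat Drive 80 > Meals 50.
Give Food Bank 20 to hit its cap of 20 — 8 left.
Only 8 left; Coat Drive takes them to reach 8.
Total = 80×8 + 90×20 = 2440.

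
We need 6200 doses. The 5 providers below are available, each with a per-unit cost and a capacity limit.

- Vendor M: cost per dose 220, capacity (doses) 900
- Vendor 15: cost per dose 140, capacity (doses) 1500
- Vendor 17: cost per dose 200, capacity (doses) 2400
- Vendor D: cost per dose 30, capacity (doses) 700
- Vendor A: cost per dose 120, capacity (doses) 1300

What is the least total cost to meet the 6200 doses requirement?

933000

Cheapest first:
Vendor D at 30: take all 700 doses — 5500 still needed.
Vendor A at 120: take all 1300 doses — 4200 still needed.
Vendor 15 at 140: take all 1500 doses — 2700 still needed.
Take 2400 from Vendor 17 at 200 — need 300 more.
Vendor M (220): take the remaining 300 — done.
Cost = 700×30 + 1300×120 + 1500×140 + 2400×200 + 300×220 = 933000.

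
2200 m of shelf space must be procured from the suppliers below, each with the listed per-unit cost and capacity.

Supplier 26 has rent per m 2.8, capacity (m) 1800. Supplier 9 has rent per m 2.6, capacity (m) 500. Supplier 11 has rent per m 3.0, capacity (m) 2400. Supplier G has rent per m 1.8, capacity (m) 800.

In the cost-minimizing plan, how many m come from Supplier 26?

Cheapest first:
Take 800 from Supplier G at 1.8 ; need 1400 more.
Supplier 9 at 2.6: take all 500 m ; 900 still needed.
Supplier 26 (2.8): take the remaining 900 ; done.
Supplier 11: unused.

900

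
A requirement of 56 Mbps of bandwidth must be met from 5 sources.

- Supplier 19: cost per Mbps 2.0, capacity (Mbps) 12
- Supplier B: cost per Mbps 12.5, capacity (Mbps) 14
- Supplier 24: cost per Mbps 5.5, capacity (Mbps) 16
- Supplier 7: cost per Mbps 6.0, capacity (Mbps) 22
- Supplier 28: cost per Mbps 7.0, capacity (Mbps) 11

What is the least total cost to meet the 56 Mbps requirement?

286

Fill from the cheapest source first.
Take 12 from Supplier 19 at 2.0 → need 44 more.
Supplier 24 (5.5): use full 16 → 28 Mbps to go.
Supplier 7 (6.0): use full 22 → 6 Mbps to go.
Supplier 28 (7.0): take the remaining 6 → done.
Supplier B: unused.
Cost = 12×2.0 + 16×5.5 + 22×6.0 + 6×7.0 = 286.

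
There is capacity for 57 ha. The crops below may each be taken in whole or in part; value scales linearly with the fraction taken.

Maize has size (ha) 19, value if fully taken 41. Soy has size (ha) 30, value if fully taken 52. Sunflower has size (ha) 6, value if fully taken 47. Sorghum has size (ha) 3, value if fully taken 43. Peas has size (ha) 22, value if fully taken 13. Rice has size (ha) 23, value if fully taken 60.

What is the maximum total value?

Sort by value density: Sorghum 43/3≈14.3, Sunflower 47/6≈7.83, Rice 60/23≈2.61, Maize 41/19≈2.16, Soy 52/30≈1.73, Peas 13/22≈0.591.
All 3 ha of Sorghum fit (value 43) → 54 remain.
Take all of Sunflower (6 ha, value 47) → 48 ha left.
Take all of Rice (23 ha, value 60) → 25 ha left.
Maize: take in full, 19 ha for value 41 → 6 left.
Fill the last 6 ha with part of Soy: 6/30 of it earns 10.4.
Total value = 201.4.

201.4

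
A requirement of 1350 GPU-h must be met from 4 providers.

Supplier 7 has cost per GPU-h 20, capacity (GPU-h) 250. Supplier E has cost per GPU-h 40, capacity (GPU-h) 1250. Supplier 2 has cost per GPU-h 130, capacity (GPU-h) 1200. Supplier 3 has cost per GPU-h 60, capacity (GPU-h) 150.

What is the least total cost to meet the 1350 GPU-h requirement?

Fill from the cheapest provider first.
Supplier 7 at 20: take all 250 GPU-h — 1100 still needed.
Take 1100 from Supplier E at 40 to finish.
Supplier 3, Supplier 2: unused.
Cost = 250×20 + 1100×40 = 49000.

49000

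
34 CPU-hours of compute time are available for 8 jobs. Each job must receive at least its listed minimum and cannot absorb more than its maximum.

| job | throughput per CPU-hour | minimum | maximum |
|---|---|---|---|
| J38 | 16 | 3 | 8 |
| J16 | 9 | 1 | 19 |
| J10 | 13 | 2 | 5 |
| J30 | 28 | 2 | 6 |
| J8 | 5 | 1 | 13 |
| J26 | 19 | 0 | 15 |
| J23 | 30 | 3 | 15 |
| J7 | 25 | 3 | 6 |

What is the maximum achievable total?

856

Meeting every minimum uses 3+1+2+2+1+0+3+3 = 15 CPU-hours, leaving 19.
Rank by throughput per CPU-hour: J23 30 > J30 28 > J7 25 > J26 19 > J38 16 > J10 13 > J16 9 > J8 5.
J23 takes 12 more to reach its cap of 15 → 7 left.
J30 takes 4 more to reach its cap of 6 → 3 left.
Give J7 3 more to hit its cap of 6 → 0 left.
Total = 16×3 + 9×1 + 13×2 + 28×6 + 5×1 + 30×15 + 25×6 = 856.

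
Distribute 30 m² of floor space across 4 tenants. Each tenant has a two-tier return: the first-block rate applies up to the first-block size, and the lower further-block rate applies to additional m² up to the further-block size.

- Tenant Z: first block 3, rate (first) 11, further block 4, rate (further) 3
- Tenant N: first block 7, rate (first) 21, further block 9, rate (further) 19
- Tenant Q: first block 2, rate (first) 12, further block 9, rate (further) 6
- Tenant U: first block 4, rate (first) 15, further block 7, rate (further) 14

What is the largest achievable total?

Order all 8 blocks by rate: Tenant N/tier1 21 > Tenant N/tier2 19 > Tenant U/tier1 15 > Tenant U/tier2 14 > Tenant Q/tier1 12 > Tenant Z/tier1 11 > Tenant Q/tier2 6 > Tenant Z/tier2 3.
Tenant N tier1 at 21: fill all 7 → 23 left.
Fill Tenant N tier2 block (9 at 19) → 14 left.
Tenant U/tier1 (15): +4 → 10 left.
Fill Tenant U tier2 block (7 at 14) → 3 left.
Tenant Q tier1 at 12: fill all 2 → 1 left.
Tenant Z/tier1: +1 of 3 at 11; pool empty.
Total = 21×7 + 19×9 + 15×4 + 14×7 + 12×2 + 11×1 = 511.

511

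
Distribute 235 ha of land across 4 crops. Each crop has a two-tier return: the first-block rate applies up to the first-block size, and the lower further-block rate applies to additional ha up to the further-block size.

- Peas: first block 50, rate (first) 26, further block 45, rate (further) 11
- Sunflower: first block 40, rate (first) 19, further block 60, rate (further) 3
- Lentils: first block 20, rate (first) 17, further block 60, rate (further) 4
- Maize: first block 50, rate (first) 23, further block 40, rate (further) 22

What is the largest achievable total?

4815

Treat each block as its own option and order by rate: Peas/tier1 26 > Maize/tier1 23 > Maize/tier2 22 > Sunflower/tier1 19 > Lentils/tier1 17 > Peas/tier2 11 > Lentils/tier2 4 > Sunflower/tier2 3.
Peas tier1 at 26: fill all 50 ; 185 left.
Maize/tier1 (23): +50 ; 135 left.
Maize/tier2 (22): +40 ; 95 left.
Sunflower tier1 at 19: fill all 40 ; 55 left.
Fill Lentils tier1 block (20 at 17) ; 35 left.
35 remain; put them into Peas tier2 at 11.
Total = 26×50 + 23×50 + 22×40 + 19×40 + 17×20 + 11×35 = 4815.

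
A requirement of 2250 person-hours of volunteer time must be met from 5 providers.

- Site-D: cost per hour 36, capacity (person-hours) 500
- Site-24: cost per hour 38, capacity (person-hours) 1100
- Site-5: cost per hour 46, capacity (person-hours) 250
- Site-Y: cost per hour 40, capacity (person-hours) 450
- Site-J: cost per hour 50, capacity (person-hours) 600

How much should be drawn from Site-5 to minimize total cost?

Use providers in increasing cost order.
Site-D (36): use full 500 ; 1750 person-hours to go.
Site-24 at 38: take all 1100 person-hours ; 650 still needed.
Site-Y (40): use full 450 ; 200 person-hours to go.
Take 200 from Site-5 at 46 to finish.
Site-J: unused.

200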